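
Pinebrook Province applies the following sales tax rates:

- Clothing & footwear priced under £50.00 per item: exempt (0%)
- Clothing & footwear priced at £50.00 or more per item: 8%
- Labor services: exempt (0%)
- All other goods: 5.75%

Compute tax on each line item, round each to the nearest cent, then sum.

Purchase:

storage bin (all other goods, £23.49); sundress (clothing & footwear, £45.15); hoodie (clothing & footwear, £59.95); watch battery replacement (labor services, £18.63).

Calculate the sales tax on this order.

Storage bin £23.49: all other goods → 5.75% → £1.35
Sundress £45.15: clothing & footwear, under £50.00 → 0% → £0.00
Hoodie £59.95: clothing & footwear, £50.00 or more → 8% → £4.80
Watch battery replacement £18.63: labor services → 0% → £0.00
Total tax = £1.35 + £4.80 = £6.15

£6.15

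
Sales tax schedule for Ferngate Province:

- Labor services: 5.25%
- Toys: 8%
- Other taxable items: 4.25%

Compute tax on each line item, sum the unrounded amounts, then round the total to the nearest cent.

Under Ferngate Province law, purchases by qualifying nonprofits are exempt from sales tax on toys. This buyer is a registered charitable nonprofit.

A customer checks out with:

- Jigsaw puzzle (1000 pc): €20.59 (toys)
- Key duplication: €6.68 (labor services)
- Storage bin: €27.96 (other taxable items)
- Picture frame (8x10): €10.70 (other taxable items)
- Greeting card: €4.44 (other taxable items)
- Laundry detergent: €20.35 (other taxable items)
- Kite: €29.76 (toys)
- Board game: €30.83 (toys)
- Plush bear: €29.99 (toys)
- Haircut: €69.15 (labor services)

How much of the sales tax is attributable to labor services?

€3.98

Key duplication €6.68: labor services → 5.25% → €0.3507
Haircut €69.15: labor services → 5.25% → €3.630375
Tax on labor services: unrounded sum = €3.981075 → €3.98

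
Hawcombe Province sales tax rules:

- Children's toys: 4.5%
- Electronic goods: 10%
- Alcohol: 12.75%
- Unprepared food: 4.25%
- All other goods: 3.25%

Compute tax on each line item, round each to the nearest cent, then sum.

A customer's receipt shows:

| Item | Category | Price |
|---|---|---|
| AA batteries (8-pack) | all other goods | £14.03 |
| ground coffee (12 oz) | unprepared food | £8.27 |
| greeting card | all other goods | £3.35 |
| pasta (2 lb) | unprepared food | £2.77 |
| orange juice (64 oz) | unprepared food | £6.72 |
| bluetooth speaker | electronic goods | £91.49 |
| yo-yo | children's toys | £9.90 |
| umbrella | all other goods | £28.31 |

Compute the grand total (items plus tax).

AA batteries (8-pack) £14.03: all other goods → 3.25% → £0.46
Ground coffee (12 oz) £8.27: unprepared food → 4.25% → £0.35
Greeting card £3.35: all other goods → 3.25% → £0.11
Pasta (2 lb) £2.77: unprepared food → 4.25% → £0.12
Orange juice (64 oz) £6.72: unprepared food → 4.25% → £0.29
Bluetooth speaker £91.49: electronic goods → 10% → £9.15
Yo-yo £9.90: children's toys → 4.5% → £0.45
Umbrella £28.31: all other goods → 3.25% → £0.92
Subtotal = £164.84; tax = £11.85; total due = £176.69

£176.69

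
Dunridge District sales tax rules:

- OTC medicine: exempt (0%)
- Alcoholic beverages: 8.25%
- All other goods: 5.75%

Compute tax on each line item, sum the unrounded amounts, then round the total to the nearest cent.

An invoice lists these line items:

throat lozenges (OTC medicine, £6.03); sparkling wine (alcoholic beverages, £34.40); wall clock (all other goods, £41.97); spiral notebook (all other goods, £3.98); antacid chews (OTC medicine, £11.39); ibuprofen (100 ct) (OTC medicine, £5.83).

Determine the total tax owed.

Throat lozenges £6.03: OTC medicine → 0% → £0.00
Sparkling wine £34.40: alcoholic beverages → 8.25% → £2.838
Wall clock £41.97: all other goods → 5.75% → £2.413275
Spiral notebook £3.98: all other goods → 5.75% → £0.22885
Antacid chews £11.39: OTC medicine → 0% → £0.00
Ibuprofen (100 ct) £5.83: OTC medicine → 0% → £0.00
Unrounded tax sum = £5.480125 → £5.48

£5.48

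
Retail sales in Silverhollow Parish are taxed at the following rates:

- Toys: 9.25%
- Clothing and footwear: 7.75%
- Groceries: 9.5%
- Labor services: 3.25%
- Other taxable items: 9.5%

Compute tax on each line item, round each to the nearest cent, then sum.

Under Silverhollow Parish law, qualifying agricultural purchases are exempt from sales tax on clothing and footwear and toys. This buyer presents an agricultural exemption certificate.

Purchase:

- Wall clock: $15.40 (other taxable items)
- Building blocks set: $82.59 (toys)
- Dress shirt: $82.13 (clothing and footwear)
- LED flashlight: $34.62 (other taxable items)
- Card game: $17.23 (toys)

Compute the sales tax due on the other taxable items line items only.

Wall clock $15.40: other taxable items → 9.5% → $1.46
LED flashlight $34.62: other taxable items → 9.5% → $3.29
Tax on other taxable items = $1.46 + $3.29 = $4.75

$4.75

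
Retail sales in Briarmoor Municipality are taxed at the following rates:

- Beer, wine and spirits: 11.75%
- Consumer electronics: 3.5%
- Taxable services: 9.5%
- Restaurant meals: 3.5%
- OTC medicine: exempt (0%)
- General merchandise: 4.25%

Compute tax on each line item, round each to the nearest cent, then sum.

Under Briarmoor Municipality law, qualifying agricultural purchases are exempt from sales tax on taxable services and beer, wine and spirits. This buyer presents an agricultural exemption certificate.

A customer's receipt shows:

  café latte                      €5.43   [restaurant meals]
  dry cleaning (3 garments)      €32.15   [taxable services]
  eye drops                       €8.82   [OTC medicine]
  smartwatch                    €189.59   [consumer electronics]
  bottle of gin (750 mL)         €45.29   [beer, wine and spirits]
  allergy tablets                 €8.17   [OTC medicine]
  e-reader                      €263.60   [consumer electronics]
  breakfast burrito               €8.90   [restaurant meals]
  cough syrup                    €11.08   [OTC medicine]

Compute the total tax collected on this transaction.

€16.37

Café latte €5.43: restaurant meals → 3.5% → €0.19
Dry cleaning (3 garments) €32.15: taxable services, buyer-exempt → 0% → €0.00
Eye drops €8.82: OTC medicine → 0% → €0.00
Smartwatch €189.59: consumer electronics → 3.5% → €6.64
Bottle of gin (750 mL) €45.29: beer, wine and spirits, buyer-exempt → 0% → €0.00
Allergy tablets €8.17: OTC medicine → 0% → €0.00
E-reader €263.60: consumer electronics → 3.5% → €9.23
Breakfast burrito €8.90: restaurant meals → 3.5% → €0.31
Cough syrup €11.08: OTC medicine → 0% → €0.00
Total tax = €0.19 + €6.64 + €9.23 + €0.31 = €16.37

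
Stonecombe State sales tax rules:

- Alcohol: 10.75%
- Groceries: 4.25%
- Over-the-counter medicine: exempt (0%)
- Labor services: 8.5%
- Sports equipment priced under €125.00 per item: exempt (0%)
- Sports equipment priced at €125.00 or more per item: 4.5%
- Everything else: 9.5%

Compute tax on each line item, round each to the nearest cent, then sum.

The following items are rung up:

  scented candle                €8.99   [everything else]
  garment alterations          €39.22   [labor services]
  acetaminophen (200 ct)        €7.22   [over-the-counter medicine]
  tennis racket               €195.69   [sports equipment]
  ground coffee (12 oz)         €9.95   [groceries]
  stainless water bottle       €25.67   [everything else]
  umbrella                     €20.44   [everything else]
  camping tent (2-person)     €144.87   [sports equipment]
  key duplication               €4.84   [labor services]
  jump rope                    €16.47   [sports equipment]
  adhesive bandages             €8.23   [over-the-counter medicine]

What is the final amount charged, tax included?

€506.31

Scented candle €8.99: everything else → 9.5% → €0.85
Garment alterations €39.22: labor services → 8.5% → €3.33
Acetaminophen (200 ct) €7.22: over-the-counter medicine → 0% → €0.00
Tennis racket €195.69: sports equipment, €125.00 or more → 4.5% → €8.81
Ground coffee (12 oz) €9.95: groceries → 4.25% → €0.42
Stainless water bottle €25.67: everything else → 9.5% → €2.44
Umbrella €20.44: everything else → 9.5% → €1.94
Camping tent (2-person) €144.87: sports equipment, €125.00 or more → 4.5% → €6.52
Key duplication €4.84: labor services → 8.5% → €0.41
Jump rope €16.47: sports equipment, under €125.00 → 0% → €0.00
Adhesive bandages €8.23: over-the-counter medicine → 0% → €0.00
Subtotal = €481.59; tax = €24.72; total due = €506.31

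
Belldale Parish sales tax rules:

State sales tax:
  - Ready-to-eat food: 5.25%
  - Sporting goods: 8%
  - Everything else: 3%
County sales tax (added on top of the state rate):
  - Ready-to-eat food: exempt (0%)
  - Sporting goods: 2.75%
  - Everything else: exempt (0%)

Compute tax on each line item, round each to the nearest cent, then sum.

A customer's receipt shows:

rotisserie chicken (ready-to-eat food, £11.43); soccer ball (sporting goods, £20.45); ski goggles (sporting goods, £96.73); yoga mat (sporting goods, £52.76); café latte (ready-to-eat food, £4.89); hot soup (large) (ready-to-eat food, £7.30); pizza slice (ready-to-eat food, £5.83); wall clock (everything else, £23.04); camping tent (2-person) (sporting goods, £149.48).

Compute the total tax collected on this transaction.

£36.58

Rotisserie chicken £11.43: ready-to-eat food → 5.25% + 0% county = 5.25% → £0.60
Soccer ball £20.45: sporting goods → 8% + 2.75% county = 10.75% → £2.20
Ski goggles £96.73: sporting goods → 8% + 2.75% county = 10.75% → £10.40
Yoga mat £52.76: sporting goods → 8% + 2.75% county = 10.75% → £5.67
Café latte £4.89: ready-to-eat food → 5.25% + 0% county = 5.25% → £0.26
Hot soup (large) £7.30: ready-to-eat food → 5.25% + 0% county = 5.25% → £0.38
Pizza slice £5.83: ready-to-eat food → 5.25% + 0% county = 5.25% → £0.31
Wall clock £23.04: everything else → 3% + 0% county = 3% → £0.69
Camping tent (2-person) £149.48: sporting goods → 8% + 2.75% county = 10.75% → £16.07
Total tax = £0.60 + £2.20 + £10.40 + £5.67 + £0.26 + £0.38 + £0.31 + £0.69 + £16.07 = £36.58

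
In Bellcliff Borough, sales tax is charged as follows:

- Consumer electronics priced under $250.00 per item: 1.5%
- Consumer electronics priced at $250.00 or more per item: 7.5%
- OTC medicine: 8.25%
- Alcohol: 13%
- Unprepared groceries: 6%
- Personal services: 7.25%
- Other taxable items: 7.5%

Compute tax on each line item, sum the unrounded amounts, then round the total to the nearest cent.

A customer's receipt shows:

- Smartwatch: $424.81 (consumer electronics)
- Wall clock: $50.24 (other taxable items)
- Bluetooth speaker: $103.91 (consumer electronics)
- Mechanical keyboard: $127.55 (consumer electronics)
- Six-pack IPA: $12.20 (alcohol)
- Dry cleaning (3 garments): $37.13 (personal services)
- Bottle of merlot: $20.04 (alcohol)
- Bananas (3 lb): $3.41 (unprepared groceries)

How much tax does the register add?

Smartwatch $424.81: consumer electronics, $250.00 or more → 7.5% → $31.86075
Wall clock $50.24: other taxable items → 7.5% → $3.768
Bluetooth speaker $103.91: consumer electronics, under $250.00 → 1.5% → $1.55865
Mechanical keyboard $127.55: consumer electronics, under $250.00 → 1.5% → $1.91325
Six-pack IPA $12.20: alcohol → 13% → $1.586
Dry cleaning (3 garments) $37.13: personal services → 7.25% → $2.691925
Bottle of merlot $20.04: alcohol → 13% → $2.6052
Bananas (3 lb) $3.41: unprepared groceries → 6% → $0.2046
Unrounded tax sum = $46.188375 → $46.19

$46.19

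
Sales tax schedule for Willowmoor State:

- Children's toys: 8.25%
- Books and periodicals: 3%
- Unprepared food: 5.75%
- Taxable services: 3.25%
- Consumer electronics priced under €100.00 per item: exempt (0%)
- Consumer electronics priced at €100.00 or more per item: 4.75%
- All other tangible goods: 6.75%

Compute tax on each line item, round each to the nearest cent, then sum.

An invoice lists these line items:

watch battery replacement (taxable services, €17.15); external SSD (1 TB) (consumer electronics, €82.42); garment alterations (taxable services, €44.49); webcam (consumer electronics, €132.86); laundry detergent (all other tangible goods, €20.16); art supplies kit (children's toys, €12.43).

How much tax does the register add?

Watch battery replacement €17.15: taxable services → 3.25% → €0.56
External SSD (1 TB) €82.42: consumer electronics, under €100.00 → 0% → €0.00
Garment alterations €44.49: taxable services → 3.25% → €1.45
Webcam €132.86: consumer electronics, €100.00 or more → 4.75% → €6.31
Laundry detergent €20.16: all other tangible goods → 6.75% → €1.36
Art supplies kit €12.43: children's toys → 8.25% → €1.03
Total tax = €0.56 + €1.45 + €6.31 + €1.36 + €1.03 = €10.71

€10.71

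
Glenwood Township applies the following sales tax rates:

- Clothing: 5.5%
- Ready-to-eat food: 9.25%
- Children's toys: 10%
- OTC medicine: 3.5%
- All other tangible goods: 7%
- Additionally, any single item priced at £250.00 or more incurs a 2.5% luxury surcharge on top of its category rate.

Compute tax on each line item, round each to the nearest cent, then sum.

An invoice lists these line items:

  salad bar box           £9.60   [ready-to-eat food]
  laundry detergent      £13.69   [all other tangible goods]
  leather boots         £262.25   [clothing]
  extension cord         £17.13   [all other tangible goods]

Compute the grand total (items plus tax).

£326.70

Salad bar box £9.60: ready-to-eat food → 9.25% → £0.89
Laundry detergent £13.69: all other tangible goods → 7% → £0.96
Leather boots £262.25: clothing → 5.5% + 2.5% surcharge = 8% → £20.98
Extension cord £17.13: all other tangible goods → 7% → £1.20
Subtotal = £302.67; tax = £24.03; total due = £326.70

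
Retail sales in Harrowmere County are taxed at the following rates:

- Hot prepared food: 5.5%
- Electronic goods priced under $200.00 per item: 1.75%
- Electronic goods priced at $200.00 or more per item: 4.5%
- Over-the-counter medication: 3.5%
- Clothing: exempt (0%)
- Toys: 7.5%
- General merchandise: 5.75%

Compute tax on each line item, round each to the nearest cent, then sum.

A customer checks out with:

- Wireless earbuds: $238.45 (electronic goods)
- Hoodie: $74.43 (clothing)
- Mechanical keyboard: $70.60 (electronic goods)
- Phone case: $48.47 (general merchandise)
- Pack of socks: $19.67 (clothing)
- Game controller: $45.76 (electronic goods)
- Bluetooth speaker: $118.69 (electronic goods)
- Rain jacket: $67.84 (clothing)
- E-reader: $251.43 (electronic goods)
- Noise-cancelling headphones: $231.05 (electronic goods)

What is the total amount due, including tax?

$1205.74

Wireless earbuds $238.45: electronic goods, $200.00 or more → 4.5% → $10.73
Hoodie $74.43: clothing → 0% → $0.00
Mechanical keyboard $70.60: electronic goods, under $200.00 → 1.75% → $1.24
Phone case $48.47: general merchandise → 5.75% → $2.79
Pack of socks $19.67: clothing → 0% → $0.00
Game controller $45.76: electronic goods, under $200.00 → 1.75% → $0.80
Bluetooth speaker $118.69: electronic goods, under $200.00 → 1.75% → $2.08
Rain jacket $67.84: clothing → 0% → $0.00
E-reader $251.43: electronic goods, $200.00 or more → 4.5% → $11.31
Noise-cancelling headphones $231.05: electronic goods, $200.00 or more → 4.5% → $10.40
Subtotal = $1166.39; tax = $39.35; total due = $1205.74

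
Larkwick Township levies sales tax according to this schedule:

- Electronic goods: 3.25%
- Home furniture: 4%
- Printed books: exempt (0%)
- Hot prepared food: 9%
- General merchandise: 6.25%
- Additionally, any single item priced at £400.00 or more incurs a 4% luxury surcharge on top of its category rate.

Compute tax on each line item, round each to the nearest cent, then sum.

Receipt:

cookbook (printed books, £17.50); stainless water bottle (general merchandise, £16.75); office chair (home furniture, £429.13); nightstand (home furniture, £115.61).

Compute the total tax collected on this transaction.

Cookbook £17.50: printed books → 0% → £0.00
Stainless water bottle £16.75: general merchandise → 6.25% → £1.05
Office chair £429.13: home furniture → 4% + 4% surcharge = 8% → £34.33
Nightstand £115.61: home furniture → 4% → £4.62
Total tax = £1.05 + £34.33 + £4.62 = £40.00

£40.00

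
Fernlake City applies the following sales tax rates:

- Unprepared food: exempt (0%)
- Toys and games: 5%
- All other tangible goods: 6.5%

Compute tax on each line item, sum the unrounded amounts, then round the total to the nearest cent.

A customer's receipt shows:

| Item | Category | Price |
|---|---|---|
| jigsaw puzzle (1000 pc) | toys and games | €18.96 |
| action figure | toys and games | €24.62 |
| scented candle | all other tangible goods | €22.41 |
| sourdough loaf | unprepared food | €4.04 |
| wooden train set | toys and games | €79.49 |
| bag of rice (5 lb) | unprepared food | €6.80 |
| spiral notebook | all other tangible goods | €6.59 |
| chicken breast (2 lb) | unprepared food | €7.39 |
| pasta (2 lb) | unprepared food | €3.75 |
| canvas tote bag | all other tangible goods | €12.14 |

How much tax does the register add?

Jigsaw puzzle (1000 pc) €18.96: toys and games → 5% → €0.948
Action figure €24.62: toys and games → 5% → €1.231
Scented candle €22.41: all other tangible goods → 6.5% → €1.45665
Sourdough loaf €4.04: unprepared food → 0% → €0.00
Wooden train set €79.49: toys and games → 5% → €3.9745
Bag of rice (5 lb) €6.80: unprepared food → 0% → €0.00
Spiral notebook €6.59: all other tangible goods → 6.5% → €0.42835
Chicken breast (2 lb) €7.39: unprepared food → 0% → €0.00
Pasta (2 lb) €3.75: unprepared food → 0% → €0.00
Canvas tote bag €12.14: all other tangible goods → 6.5% → €0.7891
Unrounded tax sum = €8.8276 → €8.83

€8.83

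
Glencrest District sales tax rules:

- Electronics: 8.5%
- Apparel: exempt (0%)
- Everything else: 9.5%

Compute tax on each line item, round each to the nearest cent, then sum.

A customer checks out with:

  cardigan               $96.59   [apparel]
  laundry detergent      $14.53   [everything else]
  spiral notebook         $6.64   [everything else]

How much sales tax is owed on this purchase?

Cardigan $96.59: apparel → 0% → $0.00
Laundry detergent $14.53: everything else → 9.5% → $1.38
Spiral notebook $6.64: everything else → 9.5% → $0.63
Total tax = $1.38 + $0.63 = $2.01

$2.01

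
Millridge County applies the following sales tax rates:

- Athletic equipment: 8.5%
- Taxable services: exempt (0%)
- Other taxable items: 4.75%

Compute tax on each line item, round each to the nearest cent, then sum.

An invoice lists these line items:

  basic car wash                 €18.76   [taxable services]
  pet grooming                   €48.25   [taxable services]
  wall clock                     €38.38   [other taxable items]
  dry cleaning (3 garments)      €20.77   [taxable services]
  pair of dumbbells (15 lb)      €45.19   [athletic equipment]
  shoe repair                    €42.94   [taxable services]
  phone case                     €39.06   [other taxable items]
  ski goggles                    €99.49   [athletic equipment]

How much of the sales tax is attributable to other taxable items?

Wall clock €38.38: other taxable items → 4.75% → €1.82
Phone case €39.06: other taxable items → 4.75% → €1.86
Tax on other taxable items = €1.82 + €1.86 = €3.68

€3.68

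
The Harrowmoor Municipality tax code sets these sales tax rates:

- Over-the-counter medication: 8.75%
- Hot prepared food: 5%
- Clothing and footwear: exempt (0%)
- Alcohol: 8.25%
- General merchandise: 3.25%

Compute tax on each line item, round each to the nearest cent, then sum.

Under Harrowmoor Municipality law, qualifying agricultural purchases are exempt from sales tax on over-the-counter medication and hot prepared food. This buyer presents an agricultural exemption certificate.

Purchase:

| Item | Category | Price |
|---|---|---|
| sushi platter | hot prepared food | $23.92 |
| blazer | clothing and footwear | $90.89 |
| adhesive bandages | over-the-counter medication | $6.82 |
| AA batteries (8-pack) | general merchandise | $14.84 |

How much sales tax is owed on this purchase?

Sushi platter $23.92: hot prepared food, buyer-exempt → 0% → $0.00
Blazer $90.89: clothing and footwear → 0% → $0.00
Adhesive bandages $6.82: over-the-counter medication, buyer-exempt → 0% → $0.00
AA batteries (8-pack) $14.84: general merchandise → 3.25% → $0.48
Total tax = $0.48

$0.48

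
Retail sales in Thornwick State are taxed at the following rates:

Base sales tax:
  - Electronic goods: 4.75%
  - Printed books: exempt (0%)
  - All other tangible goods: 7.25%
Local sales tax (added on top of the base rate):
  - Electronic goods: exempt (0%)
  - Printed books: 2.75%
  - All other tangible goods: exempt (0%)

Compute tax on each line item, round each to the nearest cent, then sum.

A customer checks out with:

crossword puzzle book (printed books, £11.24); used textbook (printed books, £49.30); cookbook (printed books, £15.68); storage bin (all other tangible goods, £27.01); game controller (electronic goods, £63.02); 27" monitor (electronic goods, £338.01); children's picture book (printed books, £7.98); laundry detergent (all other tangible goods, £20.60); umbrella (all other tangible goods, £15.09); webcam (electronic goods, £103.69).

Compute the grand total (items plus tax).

Crossword puzzle book £11.24: printed books → 0% + 2.75% local = 2.75% → £0.31
Used textbook £49.30: printed books → 0% + 2.75% local = 2.75% → £1.36
Cookbook £15.68: printed books → 0% + 2.75% local = 2.75% → £0.43
Storage bin £27.01: all other tangible goods → 7.25% + 0% local = 7.25% → £1.96
Game controller £63.02: electronic goods → 4.75% + 0% local = 4.75% → £2.99
27" monitor £338.01: electronic goods → 4.75% + 0% local = 4.75% → £16.06
Children's picture book £7.98: printed books → 0% + 2.75% local = 2.75% → £0.22
Laundry detergent £20.60: all other tangible goods → 7.25% + 0% local = 7.25% → £1.49
Umbrella £15.09: all other tangible goods → 7.25% + 0% local = 7.25% → £1.09
Webcam £103.69: electronic goods → 4.75% + 0% local = 4.75% → £4.93
Subtotal = £651.62; tax = £30.84; total due = £682.46

£682.46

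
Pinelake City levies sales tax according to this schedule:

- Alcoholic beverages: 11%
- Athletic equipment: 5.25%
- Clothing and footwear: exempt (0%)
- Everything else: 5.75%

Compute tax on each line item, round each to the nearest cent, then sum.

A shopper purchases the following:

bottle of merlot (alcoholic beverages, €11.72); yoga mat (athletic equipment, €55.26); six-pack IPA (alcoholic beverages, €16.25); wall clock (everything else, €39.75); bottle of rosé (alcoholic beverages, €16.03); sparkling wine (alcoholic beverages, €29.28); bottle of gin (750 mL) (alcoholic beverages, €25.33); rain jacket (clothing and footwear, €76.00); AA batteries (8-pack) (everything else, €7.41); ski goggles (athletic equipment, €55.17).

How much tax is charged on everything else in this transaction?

€2.72

Wall clock €39.75: everything else → 5.75% → €2.29
AA batteries (8-pack) €7.41: everything else → 5.75% → €0.43
Tax on everything else = €2.29 + €0.43 = €2.72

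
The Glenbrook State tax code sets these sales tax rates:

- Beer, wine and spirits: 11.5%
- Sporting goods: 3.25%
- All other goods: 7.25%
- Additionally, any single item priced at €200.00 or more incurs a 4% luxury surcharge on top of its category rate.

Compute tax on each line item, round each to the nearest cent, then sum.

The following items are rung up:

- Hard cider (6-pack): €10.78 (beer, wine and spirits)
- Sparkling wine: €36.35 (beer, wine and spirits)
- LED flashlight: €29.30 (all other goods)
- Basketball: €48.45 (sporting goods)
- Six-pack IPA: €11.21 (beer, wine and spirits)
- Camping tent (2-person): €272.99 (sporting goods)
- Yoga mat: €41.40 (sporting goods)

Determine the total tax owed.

Hard cider (6-pack) €10.78: beer, wine and spirits → 11.5% → €1.24
Sparkling wine €36.35: beer, wine and spirits → 11.5% → €4.18
LED flashlight €29.30: all other goods → 7.25% → €2.12
Basketball €48.45: sporting goods → 3.25% → €1.57
Six-pack IPA €11.21: beer, wine and spirits → 11.5% → €1.29
Camping tent (2-person) €272.99: sporting goods → 3.25% + 4% surcharge = 7.25% → €19.79
Yoga mat €41.40: sporting goods → 3.25% → €1.35
Total tax = €1.24 + €4.18 + €2.12 + €1.57 + €1.29 + €19.79 + €1.35 = €31.54

€31.54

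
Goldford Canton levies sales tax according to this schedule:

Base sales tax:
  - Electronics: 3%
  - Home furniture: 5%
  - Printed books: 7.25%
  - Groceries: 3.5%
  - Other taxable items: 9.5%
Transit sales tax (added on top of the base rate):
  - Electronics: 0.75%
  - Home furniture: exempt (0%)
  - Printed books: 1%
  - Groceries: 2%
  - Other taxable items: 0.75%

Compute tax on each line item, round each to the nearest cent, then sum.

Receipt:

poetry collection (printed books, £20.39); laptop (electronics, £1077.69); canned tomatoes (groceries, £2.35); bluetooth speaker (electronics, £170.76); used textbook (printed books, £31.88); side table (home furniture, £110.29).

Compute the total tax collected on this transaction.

£56.76

Poetry collection £20.39: printed books → 7.25% + 1% transit = 8.25% → £1.68
Laptop £1077.69: electronics → 3% + 0.75% transit = 3.75% → £40.41
Canned tomatoes £2.35: groceries → 3.5% + 2% transit = 5.5% → £0.13
Bluetooth speaker £170.76: electronics → 3% + 0.75% transit = 3.75% → £6.40
Used textbook £31.88: printed books → 7.25% + 1% transit = 8.25% → £2.63
Side table £110.29: home furniture → 5% + 0% transit = 5% → £5.51
Total tax = £1.68 + £40.41 + £0.13 + £6.40 + £2.63 + £5.51 = £56.76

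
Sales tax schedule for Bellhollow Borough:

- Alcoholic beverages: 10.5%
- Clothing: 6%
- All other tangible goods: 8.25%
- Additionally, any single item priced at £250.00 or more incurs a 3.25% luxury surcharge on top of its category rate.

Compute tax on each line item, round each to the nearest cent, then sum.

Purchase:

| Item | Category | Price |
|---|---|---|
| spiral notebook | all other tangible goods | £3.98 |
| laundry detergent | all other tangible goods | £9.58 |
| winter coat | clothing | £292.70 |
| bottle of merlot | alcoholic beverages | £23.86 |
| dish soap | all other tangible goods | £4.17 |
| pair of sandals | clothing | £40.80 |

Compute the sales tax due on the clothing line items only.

£29.52

Winter coat £292.70: clothing → 6% + 3.25% surcharge = 9.25% → £27.07
Pair of sandals £40.80: clothing → 6% → £2.45
Tax on clothing = £27.07 + £2.45 = £29.52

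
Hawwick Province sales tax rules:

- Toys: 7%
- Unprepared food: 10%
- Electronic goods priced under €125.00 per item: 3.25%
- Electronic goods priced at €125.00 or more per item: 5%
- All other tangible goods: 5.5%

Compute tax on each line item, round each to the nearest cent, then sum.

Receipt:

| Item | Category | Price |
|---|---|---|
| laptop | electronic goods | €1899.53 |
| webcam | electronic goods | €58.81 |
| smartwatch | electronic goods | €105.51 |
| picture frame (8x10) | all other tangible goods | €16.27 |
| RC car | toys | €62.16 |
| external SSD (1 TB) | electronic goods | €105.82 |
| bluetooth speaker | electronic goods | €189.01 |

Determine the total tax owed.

Laptop €1899.53: electronic goods, €125.00 or more → 5% → €94.98
Webcam €58.81: electronic goods, under €125.00 → 3.25% → €1.91
Smartwatch €105.51: electronic goods, under €125.00 → 3.25% → €3.43
Picture frame (8x10) €16.27: all other tangible goods → 5.5% → €0.89
RC car €62.16: toys → 7% → €4.35
External SSD (1 TB) €105.82: electronic goods, under €125.00 → 3.25% → €3.44
Bluetooth speaker €189.01: electronic goods, €125.00 or more → 5% → €9.45
Total tax = €94.98 + €1.91 + €3.43 + €0.89 + €4.35 + €3.44 + €9.45 = €118.45

€118.45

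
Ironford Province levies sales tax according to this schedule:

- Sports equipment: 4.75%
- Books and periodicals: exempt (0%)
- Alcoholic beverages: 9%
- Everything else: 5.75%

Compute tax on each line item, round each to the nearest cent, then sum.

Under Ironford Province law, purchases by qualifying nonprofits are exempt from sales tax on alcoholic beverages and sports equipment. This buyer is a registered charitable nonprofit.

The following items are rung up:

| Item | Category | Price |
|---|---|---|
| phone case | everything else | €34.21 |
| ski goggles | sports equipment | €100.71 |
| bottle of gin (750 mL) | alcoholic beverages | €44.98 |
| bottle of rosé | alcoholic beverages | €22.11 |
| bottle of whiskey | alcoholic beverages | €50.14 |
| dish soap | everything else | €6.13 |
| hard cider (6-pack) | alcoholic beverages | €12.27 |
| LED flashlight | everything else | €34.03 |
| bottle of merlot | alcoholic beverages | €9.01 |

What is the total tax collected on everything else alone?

€4.28

Phone case €34.21: everything else → 5.75% → €1.97
Dish soap €6.13: everything else → 5.75% → €0.35
LED flashlight €34.03: everything else → 5.75% → €1.96
Tax on everything else = €1.97 + €0.35 + €1.96 = €4.28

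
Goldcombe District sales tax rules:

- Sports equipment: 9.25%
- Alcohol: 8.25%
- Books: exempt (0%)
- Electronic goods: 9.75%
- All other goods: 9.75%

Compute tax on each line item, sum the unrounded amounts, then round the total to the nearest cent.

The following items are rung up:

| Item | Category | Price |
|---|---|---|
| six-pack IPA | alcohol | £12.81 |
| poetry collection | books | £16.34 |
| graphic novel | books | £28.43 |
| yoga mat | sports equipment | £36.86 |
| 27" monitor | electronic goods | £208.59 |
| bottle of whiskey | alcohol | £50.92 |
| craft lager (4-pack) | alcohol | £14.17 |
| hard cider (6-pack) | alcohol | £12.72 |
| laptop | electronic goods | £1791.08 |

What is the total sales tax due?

£205.85

Six-pack IPA £12.81: alcohol → 8.25% → £1.056825
Poetry collection £16.34: books → 0% → £0.00
Graphic novel £28.43: books → 0% → £0.00
Yoga mat £36.86: sports equipment → 9.25% → £3.40955
27" monitor £208.59: electronic goods → 9.75% → £20.337525
Bottle of whiskey £50.92: alcohol → 8.25% → £4.2009
Craft lager (4-pack) £14.17: alcohol → 8.25% → £1.169025
Hard cider (6-pack) £12.72: alcohol → 8.25% → £1.0494
Laptop £1791.08: electronic goods → 9.75% → £174.6303
Unrounded tax sum = £205.853525 → £205.85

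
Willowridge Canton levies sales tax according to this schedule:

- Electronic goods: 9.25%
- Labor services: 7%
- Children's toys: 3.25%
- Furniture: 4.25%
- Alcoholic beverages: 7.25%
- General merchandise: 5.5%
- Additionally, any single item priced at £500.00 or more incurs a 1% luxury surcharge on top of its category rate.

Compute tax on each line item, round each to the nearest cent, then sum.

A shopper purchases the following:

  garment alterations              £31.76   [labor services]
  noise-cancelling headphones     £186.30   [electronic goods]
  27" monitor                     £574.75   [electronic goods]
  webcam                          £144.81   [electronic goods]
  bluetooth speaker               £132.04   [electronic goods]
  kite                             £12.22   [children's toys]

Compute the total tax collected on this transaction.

Garment alterations £31.76: labor services → 7% → £2.22
Noise-cancelling headphones £186.30: electronic goods → 9.25% → £17.23
27" monitor £574.75: electronic goods → 9.25% + 1% surcharge = 10.25% → £58.91
Webcam £144.81: electronic goods → 9.25% → £13.39
Bluetooth speaker £132.04: electronic goods → 9.25% → £12.21
Kite £12.22: children's toys → 3.25% → £0.40
Total tax = £2.22 + £17.23 + £58.91 + £13.39 + £12.21 + £0.40 = £104.36

£104.36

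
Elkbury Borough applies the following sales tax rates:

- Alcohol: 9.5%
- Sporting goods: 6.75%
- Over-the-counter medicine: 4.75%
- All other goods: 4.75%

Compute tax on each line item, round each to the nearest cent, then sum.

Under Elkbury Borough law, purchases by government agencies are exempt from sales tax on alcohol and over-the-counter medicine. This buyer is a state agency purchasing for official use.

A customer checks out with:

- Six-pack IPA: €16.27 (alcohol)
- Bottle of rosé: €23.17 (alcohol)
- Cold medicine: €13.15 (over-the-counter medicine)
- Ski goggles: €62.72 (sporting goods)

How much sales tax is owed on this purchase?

€4.23

Six-pack IPA €16.27: alcohol, buyer-exempt → 0% → €0.00
Bottle of rosé €23.17: alcohol, buyer-exempt → 0% → €0.00
Cold medicine €13.15: over-the-counter medicine, buyer-exempt → 0% → €0.00
Ski goggles €62.72: sporting goods → 6.75% → €4.23
Total tax = €4.23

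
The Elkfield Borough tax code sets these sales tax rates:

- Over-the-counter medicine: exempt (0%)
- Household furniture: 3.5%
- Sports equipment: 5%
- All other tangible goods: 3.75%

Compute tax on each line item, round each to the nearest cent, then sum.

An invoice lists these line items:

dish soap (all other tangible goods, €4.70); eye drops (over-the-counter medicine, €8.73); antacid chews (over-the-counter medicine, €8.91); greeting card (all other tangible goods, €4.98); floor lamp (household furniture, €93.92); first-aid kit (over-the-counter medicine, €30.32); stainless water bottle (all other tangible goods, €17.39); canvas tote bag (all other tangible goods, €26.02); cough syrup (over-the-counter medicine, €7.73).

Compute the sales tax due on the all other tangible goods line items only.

Dish soap €4.70: all other tangible goods → 3.75% → €0.18
Greeting card €4.98: all other tangible goods → 3.75% → €0.19
Stainless water bottle €17.39: all other tangible goods → 3.75% → €0.65
Canvas tote bag €26.02: all other tangible goods → 3.75% → €0.98
Tax on all other tangible goods = €0.18 + €0.19 + €0.65 + €0.98 = €2.00

€2.00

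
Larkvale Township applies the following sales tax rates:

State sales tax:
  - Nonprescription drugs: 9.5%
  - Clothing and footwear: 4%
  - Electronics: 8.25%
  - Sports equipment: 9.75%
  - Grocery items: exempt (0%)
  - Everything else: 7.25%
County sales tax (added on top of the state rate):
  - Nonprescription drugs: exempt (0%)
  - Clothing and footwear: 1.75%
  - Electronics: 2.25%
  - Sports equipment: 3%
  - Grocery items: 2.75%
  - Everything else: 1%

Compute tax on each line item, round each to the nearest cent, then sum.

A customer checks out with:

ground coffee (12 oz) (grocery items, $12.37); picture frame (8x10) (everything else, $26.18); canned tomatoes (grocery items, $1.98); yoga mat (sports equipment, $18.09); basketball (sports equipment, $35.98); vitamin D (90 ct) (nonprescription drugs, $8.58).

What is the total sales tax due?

$10.27

Ground coffee (12 oz) $12.37: grocery items → 0% + 2.75% county = 2.75% → $0.34
Picture frame (8x10) $26.18: everything else → 7.25% + 1% county = 8.25% → $2.16
Canned tomatoes $1.98: grocery items → 0% + 2.75% county = 2.75% → $0.05
Yoga mat $18.09: sports equipment → 9.75% + 3% county = 12.75% → $2.31
Basketball $35.98: sports equipment → 9.75% + 3% county = 12.75% → $4.59
Vitamin D (90 ct) $8.58: nonprescription drugs → 9.5% + 0% county = 9.5% → $0.82
Total tax = $0.34 + $2.16 + $0.05 + $2.31 + $4.59 + $0.82 = $10.27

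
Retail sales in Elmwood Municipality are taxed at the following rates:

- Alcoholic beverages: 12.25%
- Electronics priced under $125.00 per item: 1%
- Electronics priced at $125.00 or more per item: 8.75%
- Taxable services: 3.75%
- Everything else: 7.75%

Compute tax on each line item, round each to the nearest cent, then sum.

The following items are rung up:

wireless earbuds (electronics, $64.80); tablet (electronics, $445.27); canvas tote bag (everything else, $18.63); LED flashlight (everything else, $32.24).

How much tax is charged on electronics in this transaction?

$39.61

Wireless earbuds $64.80: electronics, under $125.00 → 1% → $0.65
Tablet $445.27: electronics, $125.00 or more → 8.75% → $38.96
Tax on electronics = $0.65 + $38.96 = $39.61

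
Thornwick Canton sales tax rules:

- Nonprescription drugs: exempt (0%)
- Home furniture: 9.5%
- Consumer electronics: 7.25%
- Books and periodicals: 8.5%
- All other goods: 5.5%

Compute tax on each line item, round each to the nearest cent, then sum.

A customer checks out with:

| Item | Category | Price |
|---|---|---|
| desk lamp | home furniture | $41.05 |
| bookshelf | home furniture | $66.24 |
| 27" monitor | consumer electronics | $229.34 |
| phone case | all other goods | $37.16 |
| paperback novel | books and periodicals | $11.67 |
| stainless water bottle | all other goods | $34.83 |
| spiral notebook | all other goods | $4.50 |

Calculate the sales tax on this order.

$32.02

Desk lamp $41.05: home furniture → 9.5% → $3.90
Bookshelf $66.24: home furniture → 9.5% → $6.29
27" monitor $229.34: consumer electronics → 7.25% → $16.63
Phone case $37.16: all other goods → 5.5% → $2.04
Paperback novel $11.67: books and periodicals → 8.5% → $0.99
Stainless water bottle $34.83: all other goods → 5.5% → $1.92
Spiral notebook $4.50: all other goods → 5.5% → $0.25
Total tax = $3.90 + $6.29 + $16.63 + $2.04 + $0.99 + $1.92 + $0.25 = $32.02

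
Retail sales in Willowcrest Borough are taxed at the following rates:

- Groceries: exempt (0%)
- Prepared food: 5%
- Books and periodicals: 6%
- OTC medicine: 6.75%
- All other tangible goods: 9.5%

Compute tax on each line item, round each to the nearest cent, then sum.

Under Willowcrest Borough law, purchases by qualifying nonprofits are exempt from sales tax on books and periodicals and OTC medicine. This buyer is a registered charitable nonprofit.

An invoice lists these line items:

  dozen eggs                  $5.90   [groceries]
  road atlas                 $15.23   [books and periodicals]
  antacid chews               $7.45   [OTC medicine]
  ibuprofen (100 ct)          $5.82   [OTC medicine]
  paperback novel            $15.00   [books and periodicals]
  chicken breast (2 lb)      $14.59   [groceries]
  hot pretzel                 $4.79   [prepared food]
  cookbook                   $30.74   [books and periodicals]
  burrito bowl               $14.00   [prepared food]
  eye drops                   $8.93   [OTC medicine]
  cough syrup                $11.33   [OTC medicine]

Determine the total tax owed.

$0.94

Dozen eggs $5.90: groceries → 0% → $0.00
Road atlas $15.23: books and periodicals, buyer-exempt → 0% → $0.00
Antacid chews $7.45: OTC medicine, buyer-exempt → 0% → $0.00
Ibuprofen (100 ct) $5.82: OTC medicine, buyer-exempt → 0% → $0.00
Paperback novel $15.00: books and periodicals, buyer-exempt → 0% → $0.00
Chicken breast (2 lb) $14.59: groceries → 0% → $0.00
Hot pretzel $4.79: prepared food → 5% → $0.24
Cookbook $30.74: books and periodicals, buyer-exempt → 0% → $0.00
Burrito bowl $14.00: prepared food → 5% → $0.70
Eye drops $8.93: OTC medicine, buyer-exempt → 0% → $0.00
Cough syrup $11.33: OTC medicine, buyer-exempt → 0% → $0.00
Total tax = $0.24 + $0.70 = $0.94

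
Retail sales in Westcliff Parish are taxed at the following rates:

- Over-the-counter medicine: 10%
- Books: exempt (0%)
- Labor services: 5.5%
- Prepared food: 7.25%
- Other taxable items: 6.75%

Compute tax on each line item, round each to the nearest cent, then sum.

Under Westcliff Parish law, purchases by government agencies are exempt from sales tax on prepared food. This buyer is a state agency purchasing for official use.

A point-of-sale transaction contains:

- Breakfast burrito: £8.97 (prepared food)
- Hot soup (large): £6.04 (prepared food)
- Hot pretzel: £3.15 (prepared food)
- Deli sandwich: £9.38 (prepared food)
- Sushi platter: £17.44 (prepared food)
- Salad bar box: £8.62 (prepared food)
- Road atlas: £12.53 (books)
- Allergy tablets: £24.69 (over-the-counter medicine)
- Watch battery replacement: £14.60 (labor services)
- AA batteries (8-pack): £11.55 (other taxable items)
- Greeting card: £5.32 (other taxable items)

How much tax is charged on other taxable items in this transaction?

£1.14

AA batteries (8-pack) £11.55: other taxable items → 6.75% → £0.78
Greeting card £5.32: other taxable items → 6.75% → £0.36
Tax on other taxable items = £0.78 + £0.36 = £1.14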